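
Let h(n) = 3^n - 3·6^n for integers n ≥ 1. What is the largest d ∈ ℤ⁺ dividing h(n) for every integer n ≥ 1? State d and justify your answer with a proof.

Computing the first values: h(1) = -15 and h(2) = -99; gcd(-15, -99) = 3, so d ≤ 3.
We prove 3 | 3^n - 3·6^n for all n ≥ 1 by induction on n.
When n = 1: h(1) = -15 = 3·(-5), so 3 | h(1).
Suppose the result is true for n = i, i.e. 3 | h(i). Then
h(i+1) − 6·h(i) = (3^(i+1) - 3·6^(i+1)) − 6·(3^i - 3·6^i) = (1)·3^i·(3 − 6) = (-3)·3^i. Since 3 | h(i) by the inductive hypothesis, 3 | 6·h(i); and 3 | -3 since -3 = 3·-1. Therefore 3 | h(i+1).
Hence, by induction on n, the claim holds for every n ≥ 1.
Therefore the largest such d is 3.

d = 3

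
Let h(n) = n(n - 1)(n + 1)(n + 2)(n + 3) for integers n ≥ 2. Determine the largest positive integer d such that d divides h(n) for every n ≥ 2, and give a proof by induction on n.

d = 120

Computing the first values: h(2) = 120 and h(3) = 720; gcd(120, 720) = 120, so d ≤ 120.
We prove 120 | n(n - 1)(n + 1)(n + 2)(n + 3) for all n ≥ 2 by induction on n.
Base step (n = 2): h(2) = 120 = 120·(1), so 120 | h(2).
For the inductive step, assume it holds for an arbitrary r ≥ 2, i.e. 120 | h(r). Then
h(r+1) − h(r) = r·(r+1)·(r+2)·(r+3)·(r+4) − (r-1)·r·(r+1)·(r+2)·(r+3) = r·(r+1)·(r+2)·(r+3)·[(r+4) − (r-1)] = 5·r·(r+1)·(r+2)·(r+3). The product of 4 consecutive integers is divisible by (4)! = 24, so h(r+1) − h(r) is divisible by 5·24 = 120. By the inductive hypothesis 120 | h(r), hence 120 | h(r+1).
By induction, the statement is established for all n ≥ 2.
Therefore the largest such d is 120.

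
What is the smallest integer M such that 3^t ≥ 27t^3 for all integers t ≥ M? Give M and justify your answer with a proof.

At t = 8: 6561 < 13824, so the inequality fails and M ≥ 9. We prove 3^t ≥ 27t^3 for all t ≥ 9.
Base step (t = 9): 3^t = 19683 and 27t^3 = 19683, so 19683 ≥ 19683.
Suppose the result is true for t = k, so 3^k ≥ 27k^3.
Then 3^(k + 1) = 3·(3^k) ≥ 3·(27k^3).
Also, for k ≥ 9 we have 3·(27k^3) ≥ 27(k+1)^3, since 3 ≥ (1 + 1/k)^3 for all k ≥ 9.
Combining, 3^(k + 1) ≥ 27(k+1)^3.
This completes the induction.
Hence the smallest such M is 9.

M = 9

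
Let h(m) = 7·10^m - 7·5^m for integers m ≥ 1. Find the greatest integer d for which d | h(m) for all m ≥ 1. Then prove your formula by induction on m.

Computing the first values: h(1) = 35 and h(2) = 525; gcd(35, 525) = 35, so d ≤ 35.
We prove 35 | 7·10^m - 7·5^m for all m ≥ 1 by induction on m.
Base step (m = 1): h(1) = 35 = 35·(1), so 35 | h(1).
Suppose the result is true for m = r, i.e. 35 | h(r). Then
h(r+1) − 10·h(r) = (7·10^(r+1) - 7·5^(r+1)) − 10·(7·10^r - 7·5^r) = (-7)·5^r·(5 − 10) = (35)·5^r. Since 35 | h(r) by the inductive hypothesis, 35 | 10·h(r); and 35 | 35 since 35 = 35·1. Therefore 35 | h(r+1).
This completes the induction.
Therefore the largest such d is 35.

d = 35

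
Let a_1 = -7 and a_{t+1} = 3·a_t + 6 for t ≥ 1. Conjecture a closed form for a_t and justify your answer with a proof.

Computing the first terms: a_1 = -7, a_2 = -15, a_3 = -39. This suggests a_t = -4·3^(t - 1) - 3.
Base step (t = 1): the formula gives -7 = -7 = a_1.
For the inductive step, assume it holds for an arbitrary i ≥ 1, so a_i = -4·3^(i - 1) - 3.
Then a_{i+1} = 3·a_i + 6 = 3·(-4·3^(i - 1) - 3) + 6 = -4·3^i - 3 = -4·3^((i+1) - 1) - 3,
which is the claimed formula at t = i+1.
Hence, by induction on t, the claim holds for every t ≥ 1.

a_t = -4·3^(t - 1) - 3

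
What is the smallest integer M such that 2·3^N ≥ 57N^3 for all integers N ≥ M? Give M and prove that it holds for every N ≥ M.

M = 10

At N = 9: 39366 < 41553, so the inequality fails and M ≥ 10. We prove 2·3^N ≥ 57N^3 for all N ≥ 10.
When N = 10: 2·3^N = 118098 and 57N^3 = 57000, so 118098 ≥ 57000.
For the inductive step, assume it holds for an arbitrary j ≥ 10, so 2·3^j ≥ 57j^3.
Then 2·3^(j + 1) = 3·(2·3^j) ≥ 3·(57j^3).
Also, for j ≥ 10 we have 3·(57j^3) ≥ 57(j+1)^3, since 3 ≥ (1 + 1/j)^3 for all j ≥ 10.
Combining, 2·3^(j + 1) ≥ 57(j+1)^3.
This completes the induction.
Hence the smallest such M is 10.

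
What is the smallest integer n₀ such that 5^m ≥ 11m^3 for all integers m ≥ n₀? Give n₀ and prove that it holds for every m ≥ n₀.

At m = 4: 625 < 704, so the inequality fails and n₀ ≥ 5. We prove 5^m ≥ 11m^3 for all m ≥ 5.
When m = 5: 5^m = 3125 and 11m^3 = 1375, so 3125 ≥ 1375.
Inductive step: assume the claim holds for m = r, so 5^r ≥ 11r^3.
Then 5^(r + 1) = 5·(5^r) ≥ 5·(11r^3).
Also, for r ≥ 5 we have 5·(11r^3) ≥ 11(r+1)^3, since 5 ≥ (1 + 1/r)^3 for all r ≥ 5.
Combining, 5^(r + 1) ≥ 11(r+1)^3.
By induction, the statement is established for all m ≥ 5.
Hence the smallest such n₀ is 5.

n₀ = 5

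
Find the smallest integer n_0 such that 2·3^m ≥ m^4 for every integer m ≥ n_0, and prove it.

n_0 = 6

At m = 5: 486 < 625, so the inequality fails and n_0 ≥ 6. We prove 2·3^m ≥ m^4 for all m ≥ 6.
When m = 6: 2·3^m = 1458 and m^4 = 1296, so 1458 ≥ 1296.
Inductive step: assume the claim holds for m = p, so 2·3^p ≥ p^4.
Then 2·3^(p + 1) = 3·(2·3^p) ≥ 3·(p^4).
Also, for p ≥ 6 we have 3·(p^4) ≥ (p+1)^4, since 3 ≥ (1 + 1/p)^4 for all p ≥ 6.
Combining, 2·3^(p + 1) ≥ (p+1)^4.
By the principle of mathematical induction, the result holds for all m ≥ 6.
Hence the smallest such n_0 is 6.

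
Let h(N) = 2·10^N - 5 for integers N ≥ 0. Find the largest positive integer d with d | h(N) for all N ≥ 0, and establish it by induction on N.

Computing the first values: h(0) = -3 and h(1) = 15; gcd(-3, 15) = 3, so d ≤ 3.
We prove 3 | 2·10^N - 5 for all N ≥ 0 by induction on N.
Base case (N = 0): h(0) = -3 = 3·(-1), so 3 | h(0).
For the inductive step, assume it holds for an arbitrary k ≥ 0, i.e. 3 | h(k). Then
h(k+1) = 2·10^(k+1) - 5 = 10·(2·10^k - 5) + 45 = 10·h(k) + 45. The first term is divisible by 3 by the inductive hypothesis, and 45 is divisible by 3. Hence 3 | h(k+1).
This completes the induction.
Therefore the largest such d is 3.

d = 3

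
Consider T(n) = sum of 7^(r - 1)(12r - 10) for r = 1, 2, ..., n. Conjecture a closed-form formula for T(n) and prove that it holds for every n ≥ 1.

T(n) = 2·7^n(n - 1) + 2

We claim T(n) = 2·7^n(n - 1) + 2 for all n ≥ 1.
Base step (n = 1): T(1) = 2, and the closed form gives 2. They agree.
For the inductive step, assume it holds for an arbitrary r ≥ 1, so T(r) = 2·7^r(r - 1) + 2.
Then T(r+1) = T(r) + (7^r(12r + 2)) = (2·7^r(r - 1) + 2) + (7^r(12r + 2)).
Simplifying, T(r+1) = 14·7^r·r + 2 = 2·7^(r+1)((r+1) - 1) + 2,
which is the closed form with n = r+1.
By the principle of mathematical induction, the result holds for all n ≥ 1.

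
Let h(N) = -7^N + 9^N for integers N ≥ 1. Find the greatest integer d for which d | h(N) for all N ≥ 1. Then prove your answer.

Computing the first values: h(1) = 2 and h(2) = 32; gcd(2, 32) = 2, so d ≤ 2.
We prove 2 | -7^N + 9^N for all N ≥ 1 by induction on N.
Base step (N = 1): h(1) = 2 = 2·(1), so 2 | h(1).
For the inductive step, assume it holds for an arbitrary r ≥ 1, i.e. 2 | h(r). Then
9^{r+1} − 7^{r+1} = 9·9^r − 7·7^r = 9·(9^r − 7^r) + (2)·7^r. The first term is divisible by 2 by the inductive hypothesis, and the second term (2)·7^r is divisible by 2 since 2 | 2. Hence 2 | h(r+1).
This completes the induction.
Therefore the largest such d is 2.

d = 2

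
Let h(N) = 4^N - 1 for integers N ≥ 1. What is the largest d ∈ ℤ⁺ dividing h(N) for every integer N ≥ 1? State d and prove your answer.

d = 3

Computing the first values: h(1) = 3 and h(2) = 15; gcd(3, 15) = 3, so d ≤ 3.
We prove 3 | 4^N - 1 for all N ≥ 1 by induction on N.
When N = 1: h(1) = 3 = 3·(1), so 3 | h(1).
For the inductive step, assume it holds for an arbitrary i ≥ 1, i.e. 3 | h(i). Then
4^{i+1} − 1^{i+1} = 4·4^i − 1·1^i = 4·(4^i − 1^i) + (3)·1^i. The first term is divisible by 3 by the inductive hypothesis, and the second term (3)·1^i is divisible by 3 since 3 | 3. Hence 3 | h(i+1).
This completes the induction.
Therefore the largest such d is 3.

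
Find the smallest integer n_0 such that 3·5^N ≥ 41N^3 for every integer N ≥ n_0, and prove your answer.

n_0 = 5

At N = 4: 1875 < 2624, so the inequality fails and n_0 ≥ 5. We prove 3·5^N ≥ 41N^3 for all N ≥ 5.
When N = 5: 3·5^N = 9375 and 41N^3 = 5125, so 9375 ≥ 5125.
Suppose the result is true for N = m, so 3·5^m ≥ 41m^3.
Then 3·5^(m + 1) = 5·(3·5^m) ≥ 5·(41m^3).
Also, for m ≥ 5 we have 5·(41m^3) ≥ 41(m+1)^3, since 5 ≥ (1 + 1/m)^3 for all m ≥ 5.
Combining, 3·5^(m + 1) ≥ 41(m+1)^3.
This completes the induction.
Hence the smallest such n_0 is 5.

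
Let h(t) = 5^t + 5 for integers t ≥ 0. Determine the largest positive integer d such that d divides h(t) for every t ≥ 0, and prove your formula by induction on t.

Computing the first values: h(0) = 6 and h(1) = 10; gcd(6, 10) = 2, so d ≤ 2.
We prove 2 | 5^t + 5 for all t ≥ 0 by induction on t.
Base case (t = 0): h(0) = 6 = 2·(3), so 2 | h(0).
For the inductive step, assume it holds for an arbitrary m ≥ 0, i.e. 2 | h(m). Then
h(m+1) = 5^(m+1) + 5 = 5·(5^m + 5) - 20 = 5·h(m) - 20. The first term is divisible by 2 by the inductive hypothesis, and -20 is divisible by 2. Hence 2 | h(m+1).
By induction, the statement is established for all t ≥ 0.
Therefore the largest such d is 2.

d = 2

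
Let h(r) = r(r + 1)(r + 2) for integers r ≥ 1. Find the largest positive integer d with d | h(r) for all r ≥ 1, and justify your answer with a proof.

d = 6

Computing the first values: h(1) = 6 and h(2) = 24; gcd(6, 24) = 6, so d ≤ 6.
We prove 6 | r(r + 1)(r + 2) for all r ≥ 1 by induction on r.
For the base case r = 1: h(1) = 6 = 6·(1), so 6 | h(1).
Suppose the result is true for r = m, i.e. 6 | h(m). Then
h(m+1) − h(m) = (m+1)·(m+2)·(m+3) − m·(m+1)·(m+2) = (m+1)·(m+2)·[(m+3) − m] = 3·(m+1)·(m+2). The product of 2 consecutive integers is divisible by (2)! = 2, so h(m+1) − h(m) is divisible by 3·2 = 6. By the inductive hypothesis 6 | h(m), hence 6 | h(m+1).
Hence, by induction on r, the claim holds for every r ≥ 1.
Therefore the largest such d is 6.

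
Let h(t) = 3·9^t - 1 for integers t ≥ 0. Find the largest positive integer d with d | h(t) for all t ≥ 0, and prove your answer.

Computing the first values: h(0) = 2 and h(1) = 26; gcd(2, 26) = 2, so d ≤ 2.
We prove 2 | 3·9^t - 1 for all t ≥ 0 by induction on t.
Base case (t = 0): h(0) = 2 = 2·(1), so 2 | h(0).
For the inductive step, assume it holds for an arbitrary m ≥ 0, i.e. 2 | h(m). Then
h(m+1) = 3·9^(m+1) - 1 = 9·(3·9^m - 1) + 8 = 9·h(m) + 8. The first term is divisible by 2 by the inductive hypothesis, and 8 is divisible by 2. Hence 2 | h(m+1).
This completes the induction.
Therefore the largest such d is 2.

d = 2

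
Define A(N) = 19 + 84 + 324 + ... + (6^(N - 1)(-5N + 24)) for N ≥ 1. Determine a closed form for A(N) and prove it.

A(N) = 6^N(-N + 5) - 5

We claim A(N) = 6^N(-N + 5) - 5 for all N ≥ 1.
Base case (N = 1): A(1) = 19, and the closed form gives 19. They agree.
Suppose the result is true for N = j, so A(j) = 6^j(-j + 5) - 5.
Then A(j+1) = A(j) + (6^j(-5j + 19)) = (6^j(-j + 5) - 5) + (6^j(-5j + 19)).
Simplifying, A(j+1) = -6·6^j·j + 24·6^j - 5 = 6^(j+1)(-(j+1) + 5) - 5,
which is the closed form with N = j+1.
By the principle of mathematical induction, the result holds for all N ≥ 1.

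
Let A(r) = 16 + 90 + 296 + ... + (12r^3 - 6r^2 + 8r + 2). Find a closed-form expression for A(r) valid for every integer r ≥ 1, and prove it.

A(r) = r(3r^3 + 4r^2 + 4r + 5)

We claim A(r) = r(3r^3 + 4r^2 + 4r + 5) for all r ≥ 1.
Base case (r = 1): A(1) = 16, and the closed form gives 16. They agree.
Suppose the result is true for r = m, so A(m) = m(3m^3 + 4m^2 + 4m + 5).
Then A(m+1) = A(m) + (12m^3 + 30m^2 + 32m + 16) = (m(3m^3 + 4m^2 + 4m + 5)) + (12m^3 + 30m^2 + 32m + 16).
Simplifying, A(m+1) = (m + 1)(3m^3 + 13m^2 + 21m + 16) = (m+1)(3(m+1)^3 + 4(m+1)^2 + 4(m+1) + 5),
which is the closed form with r = m+1.
By the principle of mathematical induction, the result holds for all r ≥ 1.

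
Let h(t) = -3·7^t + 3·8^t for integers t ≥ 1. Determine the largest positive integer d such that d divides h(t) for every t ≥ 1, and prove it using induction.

Computing the first values: h(1) = 3 and h(2) = 45; gcd(3, 45) = 3, so d ≤ 3.
We prove 3 | -3·7^t + 3·8^t for all t ≥ 1 by induction on t.
For the base case t = 1: h(1) = 3 = 3·(1), so 3 | h(1).
Inductive step: assume the claim holds for t = r, i.e. 3 | h(r). Then
h(r+1) − 8·h(r) = (-3·7^(r+1) + 3·8^(r+1)) − 8·(-3·7^r + 3·8^r) = (-3)·7^r·(7 − 8) = (3)·7^r. Since 3 | h(r) by the inductive hypothesis, 3 | 8·h(r); and 3 | 3 since 3 = 3·1. Therefore 3 | h(r+1).
Hence, by induction on t, the claim holds for every t ≥ 1.
Therefore the largest such d is 3.

d = 3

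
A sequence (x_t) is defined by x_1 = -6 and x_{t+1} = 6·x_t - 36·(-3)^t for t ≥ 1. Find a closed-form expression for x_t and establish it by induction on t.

x_t = 4(-3)^t + 6^t

Computing the first terms: x_1 = -6, x_2 = 72, x_3 = 108. This suggests x_t = 4(-3)^t + 6^t.
Base case (t = 1): the formula gives -6 = -6 = x_1.
Inductive step: assume the claim holds for t = j, so x_j = 4(-3)^j + 6^j.
Then x_{j+1} = 6·x_j - 36·(-3)^j = 6·(4(-3)^j + 6^j) - 36·(-3)^j = 4(-3)^(j + 1) + 6^(j + 1),
which is the claimed formula at t = j+1.
Hence, by induction on t, the claim holds for every t ≥ 1.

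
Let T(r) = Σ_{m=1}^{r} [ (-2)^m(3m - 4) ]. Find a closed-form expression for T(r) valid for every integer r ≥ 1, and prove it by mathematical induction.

We claim T(r) = 2(-2)^r(r - 1) + 2 for all r ≥ 1.
When r = 1: T(1) = 2, and the closed form gives 2. They agree.
Inductive step: assume the claim holds for r = m, so T(m) = 2(-2)^m(m - 1) + 2.
Then T(m+1) = T(m) + ((-2)^(m + 1)(3m - 1)) = (2(-2)^m(m - 1) + 2) + ((-2)^(m + 1)(3m - 1)).
Simplifying, T(m+1) = -4(-2)^m·m + 2 = 2(-2)^(m+1)((m+1) - 1) + 2,
which is the closed form with r = m+1.
Hence, by induction on r, the claim holds for every r ≥ 1.

T(r) = 2(-2)^r(r - 1) + 2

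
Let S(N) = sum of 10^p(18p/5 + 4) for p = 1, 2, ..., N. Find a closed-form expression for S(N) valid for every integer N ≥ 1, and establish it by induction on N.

We claim S(N) = 4·10^N(N + 1) - 4 for all N ≥ 1.
For the base case N = 1: S(1) = 76, and the closed form gives 76. They agree.
Inductive step: suppose the statement holds for some p ≥ 1, so S(p) = 4·10^p(p + 1) - 4.
Then S(p+1) = S(p) + (10^p(36p + 76)) = (4·10^p(p + 1) - 4) + (10^p(36p + 76)).
Simplifying, S(p+1) = 40·10^p·p + 80·10^p - 4 = 4·10^(p+1)((p+1) + 1) - 4,
which is the closed form with N = p+1.
By the principle of mathematical induction, the result holds for all N ≥ 1.

S(N) = 4·10^N(N + 1) - 4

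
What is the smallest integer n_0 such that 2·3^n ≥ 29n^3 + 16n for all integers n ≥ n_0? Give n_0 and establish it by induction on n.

At n = 8: 13122 < 14976, so the inequality fails and n_0 ≥ 9. We prove 2·3^n ≥ 29n^3 + 16n for all n ≥ 9.
Base case (n = 9): 2·3^n = 39366 and 29n^3 + 16n = 21285, so 39366 ≥ 21285.
Inductive step: suppose the statement holds for some j ≥ 9, so 2·3^j ≥ 29j^3 + 16j.
Then 2·3^(j + 1) = 3·(2·3^j) ≥ 3·(29j^3 + 16j).
Also, for j ≥ 9 we have 3·(29j^3 + 16j) ≥ 29(j+1)^3 + 16(j+1), since 3·(29j^3 + 16j) − (29(j+1)^3 + 16(j+1)) = 58j^3 - 87j^2 - 55j - 45, which is nonnegative for all j ≥ 9.
Combining, 2·3^(j + 1) ≥ 29(j+1)^3 + 16(j+1).
By induction, the statement is established for all n ≥ 9.
Hence the smallest such n_0 is 9.

n_0 = 9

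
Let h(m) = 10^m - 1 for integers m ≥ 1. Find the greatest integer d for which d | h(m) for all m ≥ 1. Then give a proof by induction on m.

d = 9

Computing the first values: h(1) = 9 and h(2) = 99; gcd(9, 99) = 9, so d ≤ 9.
We prove 9 | 10^m - 1 for all m ≥ 1 by induction on m.
When m = 1: h(1) = 9 = 9·(1), so 9 | h(1).
For the inductive step, assume it holds for an arbitrary k ≥ 1, i.e. 9 | h(k). Then
10^{k+1} − 1^{k+1} = 10·10^k − 1·1^k = 10·(10^k − 1^k) + (9)·1^k. The first term is divisible by 9 by the inductive hypothesis, and the second term (9)·1^k is divisible by 9 since 9 | 9. Hence 9 | h(k+1).
By induction, the statement is established for all m ≥ 1.
Therefore the largest such d is 9.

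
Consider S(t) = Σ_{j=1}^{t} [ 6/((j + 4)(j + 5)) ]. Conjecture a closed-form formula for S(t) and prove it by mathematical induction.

We claim S(t) = 6t/(5(t + 5)) for all t ≥ 1.
For the base case t = 1: S(1) = 1/5, and the closed form gives 1/5. They agree.
For the inductive step, assume it holds for an arbitrary j ≥ 1, so S(j) = 6j/(5(j + 5)).
Then S(j+1) = S(j) + (6/((j + 5)(j + 6))) = (6j/(5(j + 5))) + (6/((j + 5)(j + 6))).
Simplifying, S(j+1) = 6(j + 1)/(5(j + 6)) = 6(j+1)/(5((j+1) + 5)),
which is the closed form with t = j+1.
Hence, by induction on t, the claim holds for every t ≥ 1.

S(t) = 6t/(5(t + 5))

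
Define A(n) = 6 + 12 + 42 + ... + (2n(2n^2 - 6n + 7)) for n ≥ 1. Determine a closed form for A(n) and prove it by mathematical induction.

We claim A(n) = n(n + 1)(n^2 - 3n + 5) for all n ≥ 1.
When n = 1: A(1) = 6, and the closed form gives 6. They agree.
Suppose the result is true for n = r, so A(r) = r(r^3 - 2r^2 + 2r + 5).
Then A(r+1) = A(r) + (4r^3 + 2r + 6) = (r(r^3 - 2r^2 + 2r + 5)) + (4r^3 + 2r + 6).
Simplifying, A(r+1) = (r + 1)(r + 2)(r^2 - r + 3) = (r+1)((r+1) + 1)((r+1)^2 - 3(r+1) + 5),
which is the closed form with n = r+1.
By the principle of mathematical induction, the result holds for all n ≥ 1.

A(n) = n(n + 1)(n^2 - 3n + 5)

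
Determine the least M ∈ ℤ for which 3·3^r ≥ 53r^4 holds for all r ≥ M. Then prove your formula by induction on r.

M = 12

At r = 11: 531441 < 775973, so the inequality fails and M ≥ 12. We prove 3·3^r ≥ 53r^4 for all r ≥ 12.
For the base case r = 12: 3·3^r = 1594323 and 53r^4 = 1099008, so 1594323 ≥ 1099008.
Suppose the result is true for r = p, so 3·3^p ≥ 53p^4.
Then 3·3^(p + 1) = 3·(3·3^p) ≥ 3·(53p^4).
Also, for p ≥ 12 we have 3·(53p^4) ≥ 53(p+1)^4, since 3 ≥ (1 + 1/p)^4 for all p ≥ 12.
Combining, 3·3^(p + 1) ≥ 53(p+1)^4.
Hence, by induction on r, the claim holds for every r ≥ 12.
Hence the smallest such M is 12.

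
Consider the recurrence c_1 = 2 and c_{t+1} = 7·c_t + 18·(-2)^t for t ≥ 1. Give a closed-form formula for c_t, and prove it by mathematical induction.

c_t = (-2)^(t + 1) - 2·7^(t - 1)

Computing the first terms: c_1 = 2, c_2 = -22, c_3 = -82. This suggests c_t = (-2)^(t + 1) - 2·7^(t - 1).
For the base case t = 1: the formula gives 2 = 2 = c_1.
For the inductive step, assume it holds for an arbitrary i ≥ 1, so c_i = (-2)^(i + 1) - 2·7^(i - 1).
Then c_{i+1} = 7·c_i + 18·(-2)^i = 7·((-2)^(i + 1) - 2·7^(i - 1)) + 18·(-2)^i = (-2)^(i + 2) - 2·7^i = (-2)^((i+1) + 1) - 2·7^((i+1) - 1),
which is the claimed formula at t = i+1.
This completes the induction.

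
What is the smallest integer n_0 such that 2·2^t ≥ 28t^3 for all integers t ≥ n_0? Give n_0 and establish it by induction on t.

n_0 = 16

At t = 15: 65536 < 94500, so the inequality fails and n_0 ≥ 16. We prove 2·2^t ≥ 28t^3 for all t ≥ 16.
Base step (t = 16): 2·2^t = 131072 and 28t^3 = 114688, so 131072 ≥ 114688.
Inductive step: suppose the statement holds for some m ≥ 16, so 2·2^m ≥ 28m^3.
Then 2·2^(m + 1) = 2·(2·2^m) ≥ 2·(28m^3).
Also, for m ≥ 16 we have 2·(28m^3) ≥ 28(m+1)^3, since 2 ≥ (1 + 1/m)^3 for all m ≥ 16.
Combining, 2·2^(m + 1) ≥ 28(m+1)^3.
By induction, the statement is established for all t ≥ 16.
Hence the smallest such n_0 is 16.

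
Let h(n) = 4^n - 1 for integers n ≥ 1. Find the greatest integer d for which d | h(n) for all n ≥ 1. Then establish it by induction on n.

Computing the first values: h(1) = 3 and h(2) = 15; gcd(3, 15) = 3, so d ≤ 3.
We prove 3 | 4^n - 1 for all n ≥ 1 by induction on n.
Base case (n = 1): h(1) = 3 = 3·(1), so 3 | h(1).
Inductive step: assume the claim holds for n = i, i.e. 3 | h(i). Then
4^{i+1} − 1^{i+1} = 4·4^i − 1·1^i = 4·(4^i − 1^i) + (3)·1^i. The first term is divisible by 3 by the inductive hypothesis, and the second term (3)·1^i is divisible by 3 since 3 | 3. Hence 3 | h(i+1).
By the principle of mathematical induction, the result holds for all n ≥ 1.
Therefore the largest such d is 3.

d = 3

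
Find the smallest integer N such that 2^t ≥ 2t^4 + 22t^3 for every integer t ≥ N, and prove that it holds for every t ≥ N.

N = 19

At t = 18: 262144 < 338256, so the inequality fails and N ≥ 19. We prove 2^t ≥ 2t^4 + 22t^3 for all t ≥ 19.
When t = 19: 2^t = 524288 and 2t^4 + 22t^3 = 411540, so 524288 ≥ 411540.
For the inductive step, assume it holds for an arbitrary k ≥ 19, so 2^k ≥ 2k^4 + 22k^3.
Then 2^(k + 1) = 2·(2^k) ≥ 2·(2k^4 + 22k^3).
Also, for k ≥ 19 we have 2·(2k^4 + 22k^3) ≥ 2(k+1)^4 + 22(k+1)^3, since 2·(2k^4 + 22k^3) − (2(k+1)^4 + 22(k+1)^3) = 2k^4 + 14k^3 - 78k^2 - 74k - 24, which is nonnegative for all k ≥ 19.
Combining, 2^(k + 1) ≥ 2(k+1)^4 + 22(k+1)^3.
This completes the induction.
Hence the smallest such N is 19.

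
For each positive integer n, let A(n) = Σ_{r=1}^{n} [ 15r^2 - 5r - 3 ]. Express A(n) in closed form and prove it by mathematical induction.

A(n) = n(5n^2 + 5n - 3)

We claim A(n) = n(5n^2 + 5n - 3) for all n ≥ 1.
Base step (n = 1): A(1) = 7, and the closed form gives 7. They agree.
Suppose the result is true for n = r, so A(r) = r(5r^2 + 5r - 3).
Then A(r+1) = A(r) + (15r^2 + 25r + 7) = (r(5r^2 + 5r - 3)) + (15r^2 + 25r + 7).
Simplifying, A(r+1) = (r + 1)(5r^2 + 15r + 7) = (r+1)(5(r+1)^2 + 5(r+1) - 3),
which is the closed form with n = r+1.
By induction, the statement is established for all n ≥ 1.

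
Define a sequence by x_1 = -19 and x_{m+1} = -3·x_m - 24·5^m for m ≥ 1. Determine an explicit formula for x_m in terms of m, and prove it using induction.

Computing the first terms: x_1 = -19, x_2 = -63, x_3 = -411. This suggests x_m = -4(-3)^(m - 1) - 3·5^m.
For the base case m = 1: the formula gives -19 = -19 = x_1.
Inductive step: suppose the statement holds for some r ≥ 1, so x_r = -4(-3)^(r - 1) - 3·5^r.
Then x_{r+1} = -3·x_r - 24·5^r = -3·(-4(-3)^(r - 1) - 3·5^r) - 24·5^r = -4(-3)^r - 3·5^(r + 1) = -4(-3)^((r+1) - 1) - 3·5^(r+1),
which is the claimed formula at m = r+1.
By the principle of mathematical induction, the result holds for all m ≥ 1.

x_m = -4(-3)^(m - 1) - 3·5^m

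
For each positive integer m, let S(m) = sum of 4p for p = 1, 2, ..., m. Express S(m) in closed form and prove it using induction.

We claim S(m) = 2m(m + 1) for all m ≥ 1.
Base step (m = 1): S(1) = 4, and the closed form gives 4. They agree.
Suppose the result is true for m = p, so S(p) = 2p(p + 1).
Then S(p+1) = S(p) + (4p + 4) = (2p(p + 1)) + (4p + 4).
Simplifying, S(p+1) = 2(p + 1)(p + 2) = 2(p+1)((p+1) + 1),
which is the closed form with m = p+1.
By the principle of mathematical induction, the result holds for all m ≥ 1.

S(m) = 2m(m + 1)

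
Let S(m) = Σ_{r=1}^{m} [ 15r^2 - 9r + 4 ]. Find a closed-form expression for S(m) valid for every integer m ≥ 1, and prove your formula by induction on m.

S(m) = m(5m^2 + 3m + 2)

We claim S(m) = m(5m^2 + 3m + 2) for all m ≥ 1.
For the base case m = 1: S(1) = 10, and the closed form gives 10. They agree.
For the inductive step, assume it holds for an arbitrary r ≥ 1, so S(r) = r(5r^2 + 3r + 2).
Then S(r+1) = S(r) + (15r^2 + 21r + 10) = (r(5r^2 + 3r + 2)) + (15r^2 + 21r + 10).
Simplifying, S(r+1) = (r + 1)(5r^2 + 13r + 10) = (r+1)(5(r+1)^2 + 3(r+1) + 2),
which is the closed form with m = r+1.
By induction, the statement is established for all m ≥ 1.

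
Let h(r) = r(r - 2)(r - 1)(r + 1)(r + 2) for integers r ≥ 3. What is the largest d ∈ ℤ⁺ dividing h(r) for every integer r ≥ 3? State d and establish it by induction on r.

d = 120

Computing the first values: h(3) = 120 and h(4) = 720; gcd(120, 720) = 120, so d ≤ 120.
We prove 120 | r(r - 2)(r - 1)(r + 1)(r + 2) for all r ≥ 3 by induction on r.
When r = 3: h(3) = 120 = 120·(1), so 120 | h(3).
Inductive step: assume the claim holds for r = j, i.e. 120 | h(j). Then
h(j+1) − h(j) = (j-1)·j·(j+1)·(j+2)·(j+3) − (j-2)·(j-1)·j·(j+1)·(j+2) = (j-1)·j·(j+1)·(j+2)·[(j+3) − (j-2)] = 5·(j-1)·j·(j+1)·(j+2). The product of 4 consecutive integers is divisible by (4)! = 24, so h(j+1) − h(j) is divisible by 5·24 = 120. By the inductive hypothesis 120 | h(j), hence 120 | h(j+1).
This completes the induction.
Therefore the largest such d is 120.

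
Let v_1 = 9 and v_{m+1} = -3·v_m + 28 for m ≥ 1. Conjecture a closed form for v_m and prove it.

Computing the first terms: v_1 = 9, v_2 = 1, v_3 = 25. This suggests v_m = 2(-3)^(m - 1) + 7.
Base step (m = 1): the formula gives 9 = 9 = v_1.
Inductive step: suppose the statement holds for some p ≥ 1, so v_p = 2(-3)^(p - 1) + 7.
Then v_{p+1} = -3·v_p + 28 = -3·(2(-3)^(p - 1) + 7) + 28 = 2(-3)^p + 7 = 2(-3)^((p+1) - 1) + 7,
which is the claimed formula at m = p+1.
By induction, the statement is established for all m ≥ 1.

v_m = 2(-3)^(m - 1) + 7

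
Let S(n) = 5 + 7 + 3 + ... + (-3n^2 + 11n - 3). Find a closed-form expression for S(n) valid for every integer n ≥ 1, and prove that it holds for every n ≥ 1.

S(n) = -n(n^2 - 4n - 2)

We claim S(n) = -n(n^2 - 4n - 2) for all n ≥ 1.
Base case (n = 1): S(1) = 5, and the closed form gives 5. They agree.
Inductive step: suppose the statement holds for some k ≥ 1, so S(k) = k(-k^2 + 4k + 2).
Then S(k+1) = S(k) + (-3k^2 + 5k + 5) = (k(-k^2 + 4k + 2)) + (-3k^2 + 5k + 5).
Simplifying, S(k+1) = -(k + 1)(k^2 - 2k - 5) = -(k+1)((k+1)^2 - 4(k+1) - 2),
which is the closed form with n = k+1.
By the principle of mathematical induction, the result holds for all n ≥ 1.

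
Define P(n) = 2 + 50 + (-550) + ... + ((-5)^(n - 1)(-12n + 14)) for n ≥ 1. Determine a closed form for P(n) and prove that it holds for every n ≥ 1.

P(n) = 2(-5)^n(n - 1) + 2

We claim P(n) = 2(-5)^n(n - 1) + 2 for all n ≥ 1.
For the base case n = 1: P(1) = 2, and the closed form gives 2. They agree.
Inductive step: assume the claim holds for n = k, so P(k) = 2(-5)^k(k - 1) + 2.
Then P(k+1) = P(k) + ((-5)^k(-12k + 2)) = (2(-5)^k(k - 1) + 2) + ((-5)^k(-12k + 2)).
Simplifying, P(k+1) = -10(-5)^k·k + 2 = 2(-5)^(k+1)((k+1) - 1) + 2,
which is the closed form with n = k+1.
By induction, the statement is established for all n ≥ 1.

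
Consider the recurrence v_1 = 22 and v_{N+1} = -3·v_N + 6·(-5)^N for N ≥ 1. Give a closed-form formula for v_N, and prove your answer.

v_N = 7(-3)^(N - 1) - 3(-5)^N

Computing the first terms: v_1 = 22, v_2 = -96, v_3 = 438. This suggests v_N = 7(-3)^(N - 1) - 3(-5)^N.
When N = 1: the formula gives 22 = 22 = v_1.
Inductive step: suppose the statement holds for some j ≥ 1, so v_j = 7(-3)^(j - 1) - 3(-5)^j.
Then v_{j+1} = -3·v_j + 6·(-5)^j = -3·(7(-3)^(j - 1) - 3(-5)^j) + 6·(-5)^j = 7(-3)^j - 3(-5)^(j + 1) = 7(-3)^((j+1) - 1) - 3(-5)^(j+1),
which is the claimed formula at N = j+1.
This completes the induction.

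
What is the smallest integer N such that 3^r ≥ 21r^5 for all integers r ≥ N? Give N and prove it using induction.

N = 16

At r = 15: 14348907 < 15946875, so the inequality fails and N ≥ 16. We prove 3^r ≥ 21r^5 for all r ≥ 16.
Base step (r = 16): 3^r = 43046721 and 21r^5 = 22020096, so 43046721 ≥ 22020096.
Suppose the result is true for r = j, so 3^j ≥ 21j^5.
Then 3^(j + 1) = 3·(3^j) ≥ 3·(21j^5).
Also, for j ≥ 16 we have 3·(21j^5) ≥ 21(j+1)^5, since 3 ≥ (1 + 1/j)^5 for all j ≥ 16.
Combining, 3^(j + 1) ≥ 21(j+1)^5.
By induction, the statement is established for all r ≥ 16.
Hence the smallest such N is 16.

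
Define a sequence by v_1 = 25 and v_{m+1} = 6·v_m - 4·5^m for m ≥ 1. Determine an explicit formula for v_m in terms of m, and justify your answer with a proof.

Computing the first terms: v_1 = 25, v_2 = 130, v_3 = 680. This suggests v_m = 4·5^m + 5·6^(m - 1).
For the base case m = 1: the formula gives 25 = 25 = v_1.
Suppose the result is true for m = k, so v_k = 4·5^k + 5·6^(k - 1).
Then v_{k+1} = 6·v_k - 4·5^k = 6·(4·5^k + 5·6^(k - 1)) - 4·5^k = 4·5^(k + 1) + 5·6^k = 4·5^(k+1) + 5·6^((k+1) - 1),
which is the claimed formula at m = k+1.
This completes the induction.

v_m = 4·5^m + 5·6^(m - 1)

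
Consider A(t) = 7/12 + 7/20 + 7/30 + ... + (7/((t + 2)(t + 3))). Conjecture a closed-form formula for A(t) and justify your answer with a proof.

A(t) = 7t/(3(t + 3))

We claim A(t) = 7t/(3(t + 3)) for all t ≥ 1.
Base case (t = 1): A(1) = 7/12, and the closed form gives 7/12. They agree.
For the inductive step, assume it holds for an arbitrary m ≥ 1, so A(m) = 7m/(3(m + 3)).
Then A(m+1) = A(m) + (7/((m + 3)(m + 4))) = (7m/(3(m + 3))) + (7/((m + 3)(m + 4))).
Simplifying, A(m+1) = 7(m + 1)/(3(m + 4)) = 7(m+1)/(3((m+1) + 3)),
which is the closed form with t = m+1.
Hence, by induction on t, the claim holds for every t ≥ 1.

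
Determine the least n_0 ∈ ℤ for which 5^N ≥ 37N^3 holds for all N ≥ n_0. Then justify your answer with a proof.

n_0 = 6

At N = 5: 3125 < 4625, so the inequality fails and n_0 ≥ 6. We prove 5^N ≥ 37N^3 for all N ≥ 6.
When N = 6: 5^N = 15625 and 37N^3 = 7992, so 15625 ≥ 7992.
Inductive step: suppose the statement holds for some j ≥ 6, so 5^j ≥ 37j^3.
Then 5^(j + 1) = 5·(5^j) ≥ 5·(37j^3).
Also, for j ≥ 6 we have 5·(37j^3) ≥ 37(j+1)^3, since 5 ≥ (1 + 1/j)^3 for all j ≥ 6.
Combining, 5^(j + 1) ≥ 37(j+1)^3.
Hence, by induction on N, the claim holds for every N ≥ 6.
Hence the smallest such n_0 is 6.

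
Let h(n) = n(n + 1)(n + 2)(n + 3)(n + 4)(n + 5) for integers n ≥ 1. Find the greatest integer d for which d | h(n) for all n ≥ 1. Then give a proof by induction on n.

d = 720

Computing the first values: h(1) = 720 and h(2) = 5040; gcd(720, 5040) = 720, so d ≤ 720.
We prove 720 | n(n + 1)(n + 2)(n + 3)(n + 4)(n + 5) for all n ≥ 1 by induction on n.
For the base case n = 1: h(1) = 720 = 720·(1), so 720 | h(1).
Inductive step: suppose the statement holds for some i ≥ 1, i.e. 720 | h(i). Then
h(i+1) − h(i) = (i+1)·(i+2)·(i+3)·(i+4)·(i+5)·(i+6) − i·(i+1)·(i+2)·(i+3)·(i+4)·(i+5) = (i+1)·(i+2)·(i+3)·(i+4)·(i+5)·[(i+6) − i] = 6·(i+1)·(i+2)·(i+3)·(i+4)·(i+5). The product of 5 consecutive integers is divisible by (5)! = 120, so h(i+1) − h(i) is divisible by 6·120 = 720. By the inductive hypothesis 720 | h(i), hence 720 | h(i+1).
This completes the induction.
Therefore the largest such d is 720.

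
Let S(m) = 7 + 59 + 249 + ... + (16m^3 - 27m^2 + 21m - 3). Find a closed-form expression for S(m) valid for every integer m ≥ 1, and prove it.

S(m) = m(4m + 3)(m^2 - m + 1)

We claim S(m) = m(4m + 3)(m^2 - m + 1) for all m ≥ 1.
For the base case m = 1: S(1) = 7, and the closed form gives 7. They agree.
For the inductive step, assume it holds for an arbitrary p ≥ 1, so S(p) = p(4p^3 - p^2 + p + 3).
Then S(p+1) = S(p) + (16p^3 + 21p^2 + 15p + 7) = (p(4p^3 - p^2 + p + 3)) + (16p^3 + 21p^2 + 15p + 7).
Simplifying, S(p+1) = (p + 1)(4p + 7)(p^2 + p + 1) = (p+1)(4(p+1) + 3)((p+1)^2 - (p+1) + 1),
which is the closed form with m = p+1.
Hence, by induction on m, the claim holds for every m ≥ 1.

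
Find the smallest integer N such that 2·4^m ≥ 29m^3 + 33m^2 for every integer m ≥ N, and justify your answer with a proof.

At m = 5: 2048 < 4450, so the inequality fails and N ≥ 6. We prove 2·4^m ≥ 29m^3 + 33m^2 for all m ≥ 6.
Base step (m = 6): 2·4^m = 8192 and 29m^3 + 33m^2 = 7452, so 8192 ≥ 7452.
Suppose the result is true for m = k, so 2·4^k ≥ 29k^3 + 33k^2.
Then 2·4^(k + 1) = 4·(2·4^k) ≥ 4·(29k^3 + 33k^2).
Also, for k ≥ 6 we have 4·(29k^3 + 33k^2) ≥ 29(k+1)^3 + 33(k+1)^2, since 4·(29k^3 + 33k^2) − (29(k+1)^3 + 33(k+1)^2) = 87k^3 + 12k^2 - 153k - 62, which is nonnegative for all k ≥ 6.
Combining, 2·4^(k + 1) ≥ 29(k+1)^3 + 33(k+1)^2.
By the principle of mathematical induction, the result holds for all m ≥ 6.
Hence the smallest such N is 6.

N = 6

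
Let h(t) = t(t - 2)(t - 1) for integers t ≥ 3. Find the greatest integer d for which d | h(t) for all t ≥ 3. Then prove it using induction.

d = 6

Computing the first values: h(3) = 6 and h(4) = 24; gcd(6, 24) = 6, so d ≤ 6.
We prove 6 | t(t - 2)(t - 1) for all t ≥ 3 by induction on t.
Base case (t = 3): h(3) = 6 = 6·(1), so 6 | h(3).
For the inductive step, assume it holds for an arbitrary j ≥ 3, i.e. 6 | h(j). Then
h(j+1) − h(j) = (j-1)·j·(j+1) − (j-2)·(j-1)·j = (j-1)·j·[(j+1) − (j-2)] = 3·(j-1)·j. The product of 2 consecutive integers is divisible by (2)! = 2, so h(j+1) − h(j) is divisible by 3·2 = 6. By the inductive hypothesis 6 | h(j), hence 6 | h(j+1).
Hence, by induction on t, the claim holds for every t ≥ 3.
Therefore the largest such d is 6.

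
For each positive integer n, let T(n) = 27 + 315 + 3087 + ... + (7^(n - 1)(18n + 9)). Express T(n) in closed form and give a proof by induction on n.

We claim T(n) = 7^n(3n + 1) - 1 for all n ≥ 1.
For the base case n = 1: T(1) = 27, and the closed form gives 27. They agree.
Suppose the result is true for n = k, so T(k) = 7^k(3k + 1) - 1.
Then T(k+1) = T(k) + (7^k(18k + 27)) = (7^k(3k + 1) - 1) + (7^k(18k + 27)).
Simplifying, T(k+1) = 21·7^k·k + 28·7^k - 1 = 7^(k+1)(3(k+1) + 1) - 1,
which is the closed form with n = k+1.
This completes the induction.

T(n) = 7^n(3n + 1) - 1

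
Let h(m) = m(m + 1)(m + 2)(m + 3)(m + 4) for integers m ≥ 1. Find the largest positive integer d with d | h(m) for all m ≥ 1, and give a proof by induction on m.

Computing the first values: h(1) = 120 and h(2) = 720; gcd(120, 720) = 120, so d ≤ 120.
We prove 120 | m(m + 1)(m + 2)(m + 3)(m + 4) for all m ≥ 1 by induction on m.
Base case (m = 1): h(1) = 120 = 120·(1), so 120 | h(1).
Inductive step: suppose the statement holds for some j ≥ 1, i.e. 120 | h(j). Then
h(j+1) − h(j) = (j+1)·(j+2)·(j+3)·(j+4)·(j+5) − j·(j+1)·(j+2)·(j+3)·(j+4) = (j+1)·(j+2)·(j+3)·(j+4)·[(j+5) − j] = 5·(j+1)·(j+2)·(j+3)·(j+4). The product of 4 consecutive integers is divisible by (4)! = 24, so h(j+1) − h(j) is divisible by 5·24 = 120. By the inductive hypothesis 120 | h(j), hence 120 | h(j+1).
By induction, the statement is established for all m ≥ 1.
Therefore the largest such d is 120.

d = 120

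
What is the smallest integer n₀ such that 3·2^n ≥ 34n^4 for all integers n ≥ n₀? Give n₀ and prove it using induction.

At n = 21: 6291456 < 6612354, so the inequality fails and n₀ ≥ 22. We prove 3·2^n ≥ 34n^4 for all n ≥ 22.
For the base case n = 22: 3·2^n = 12582912 and 34n^4 = 7964704, so 12582912 ≥ 7964704.
Inductive step: assume the claim holds for n = r, so 3·2^r ≥ 34r^4.
Then 3·2^(r + 1) = 2·(3·2^r) ≥ 2·(34r^4).
Also, for r ≥ 22 we have 2·(34r^4) ≥ 34(r+1)^4, since 2 ≥ (1 + 1/r)^4 for all r ≥ 22.
Combining, 3·2^(r + 1) ≥ 34(r+1)^4.
By induction, the statement is established for all n ≥ 22.
Hence the smallest such n₀ is 22.

n₀ = 22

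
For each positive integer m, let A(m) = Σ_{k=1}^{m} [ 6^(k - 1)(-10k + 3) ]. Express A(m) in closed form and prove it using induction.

We claim A(m) = 6^m(-2m + 1) - 1 for all m ≥ 1.
For the base case m = 1: A(1) = -7, and the closed form gives -7. They agree.
Inductive step: suppose the statement holds for some k ≥ 1, so A(k) = 6^k(-2k + 1) - 1.
Then A(k+1) = A(k) + (6^k(-10k - 7)) = (6^k(-2k + 1) - 1) + (6^k(-10k - 7)).
Simplifying, A(k+1) = -12·6^k·k - 6·6^k - 1 = 6^(k+1)(-2(k+1) + 1) - 1,
which is the closed form with m = k+1.
Hence, by induction on m, the claim holds for every m ≥ 1.

A(m) = 6^m(-2m + 1) - 1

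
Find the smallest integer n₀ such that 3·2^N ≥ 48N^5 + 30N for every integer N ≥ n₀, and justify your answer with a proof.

At N = 28: 805306368 < 826098504, so the inequality fails and n₀ ≥ 29. We prove 3·2^N ≥ 48N^5 + 30N for all N ≥ 29.
Base case (N = 29): 3·2^N = 1610612736 and 48N^5 + 30N = 984536022, so 1610612736 ≥ 984536022.
Inductive step: assume the claim holds for N = p, so 3·2^p ≥ 48p^5 + 30p.
Then 3·2^(p + 1) = 2·(3·2^p) ≥ 2·(48p^5 + 30p).
Also, for p ≥ 29 we have 2·(48p^5 + 30p) ≥ 48(p+1)^5 + 30(p+1), since 2·(48p^5 + 30p) − (48(p+1)^5 + 30(p+1)) = 48p^5 - 240p^4 - 480p^3 - 480p^2 - 210p - 78, which is nonnegative for all p ≥ 29.
Combining, 3·2^(p + 1) ≥ 48(p+1)^5 + 30(p+1).
This completes the induction.
Hence the smallest such n₀ is 29.

n₀ = 29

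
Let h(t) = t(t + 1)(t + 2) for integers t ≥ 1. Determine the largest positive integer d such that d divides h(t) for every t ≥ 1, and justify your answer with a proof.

Computing the first values: h(1) = 6 and h(2) = 24; gcd(6, 24) = 6, so d ≤ 6.
We prove 6 | t(t + 1)(t + 2) for all t ≥ 1 by induction on t.
Base case (t = 1): h(1) = 6 = 6·(1), so 6 | h(1).
Suppose the result is true for t = j, i.e. 6 | h(j). Then
h(j+1) − h(j) = (j+1)·(j+2)·(j+3) − j·(j+1)·(j+2) = (j+1)·(j+2)·[(j+3) − j] = 3·(j+1)·(j+2). The product of 2 consecutive integers is divisible by (2)! = 2, so h(j+1) − h(j) is divisible by 3·2 = 6. By the inductive hypothesis 6 | h(j), hence 6 | h(j+1).
By the principle of mathematical induction, the result holds for all t ≥ 1.
Therefore the largest such d is 6.

d = 6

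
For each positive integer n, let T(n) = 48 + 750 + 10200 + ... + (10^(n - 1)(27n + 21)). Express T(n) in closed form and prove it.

T(n) = 10^n(3n + 2) - 2

We claim T(n) = 10^n(3n + 2) - 2 for all n ≥ 1.
Base case (n = 1): T(1) = 48, and the closed form gives 48. They agree.
For the inductive step, assume it holds for an arbitrary j ≥ 1, so T(j) = 10^j(3j + 2) - 2.
Then T(j+1) = T(j) + (10^j(27j + 48)) = (10^j(3j + 2) - 2) + (10^j(27j + 48)).
Simplifying, T(j+1) = 30·10^j·j + 50·10^j - 2 = 10^(j+1)(3(j+1) + 2) - 2,
which is the closed form with n = j+1.
By the principle of mathematical induction, the result holds for all n ≥ 1.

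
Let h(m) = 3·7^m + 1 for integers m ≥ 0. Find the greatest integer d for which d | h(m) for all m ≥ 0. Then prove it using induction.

Computing the first values: h(0) = 4 and h(1) = 22; gcd(4, 22) = 2, so d ≤ 2.
We prove 2 | 3·7^m + 1 for all m ≥ 0 by induction on m.
Base case (m = 0): h(0) = 4 = 2·(2), so 2 | h(0).
Inductive step: assume the claim holds for m = p, i.e. 2 | h(p). Then
h(p+1) = 3·7^(p+1) + 1 = 7·(3·7^p + 1) - 6 = 7·h(p) - 6. The first term is divisible by 2 by the inductive hypothesis, and -6 is divisible by 2. Hence 2 | h(p+1).
By induction, the statement is established for all m ≥ 0.
Therefore the largest such d is 2.

d = 2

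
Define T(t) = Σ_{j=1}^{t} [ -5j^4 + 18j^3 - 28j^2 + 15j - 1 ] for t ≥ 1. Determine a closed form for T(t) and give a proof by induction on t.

T(t) = -t(t^4 - 2t^3 + 2t^2 + 2t - 2)

We claim T(t) = -t(t^4 - 2t^3 + 2t^2 + 2t - 2) for all t ≥ 1.
Base case (t = 1): T(1) = -1, and the closed form gives -1. They agree.
Inductive step: assume the claim holds for t = j, so T(j) = j(-j^4 + 2j^3 - 2j^2 - 2j + 2).
Then T(j+1) = T(j) + (-5j^4 - 2j^3 - 4j^2 - 7j - 1) = (j(-j^4 + 2j^3 - 2j^2 - 2j + 2)) + (-5j^4 - 2j^3 - 4j^2 - 7j - 1).
Simplifying, T(j+1) = -(j + 1)(j^4 + 2j^3 + 2j^2 + 4j + 1) = -(j+1)((j+1)^4 - 2(j+1)^3 + 2(j+1)^2 + 2(j+1) - 2),
which is the closed form with t = j+1.
By the principle of mathematical induction, the result holds for all t ≥ 1.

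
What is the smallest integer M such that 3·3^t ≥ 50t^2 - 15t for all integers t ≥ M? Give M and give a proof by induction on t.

M = 6

At t = 5: 729 < 1175, so the inequality fails and M ≥ 6. We prove 3·3^t ≥ 50t^2 - 15t for all t ≥ 6.
Base step (t = 6): 3·3^t = 2187 and 50t^2 - 15t = 1710, so 2187 ≥ 1710.
Suppose the result is true for t = r, so 3·3^r ≥ 50r^2 - 15r.
Then 3·3^(r + 1) = 3·(3·3^r) ≥ 3·(50r^2 - 15r).
Also, for r ≥ 6 we have 3·(50r^2 - 15r) ≥ 50(r+1)^2 - 15(r+1), since 3·(50r^2 - 15r) − (50(r+1)^2 - 15(r+1)) = 100r^2 - 130r - 35, which is nonnegative for all r ≥ 6.
Combining, 3·3^(r + 1) ≥ 50(r+1)^2 - 15(r+1).
By induction, the statement is established for all t ≥ 6.
Hence the smallest such M is 6.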